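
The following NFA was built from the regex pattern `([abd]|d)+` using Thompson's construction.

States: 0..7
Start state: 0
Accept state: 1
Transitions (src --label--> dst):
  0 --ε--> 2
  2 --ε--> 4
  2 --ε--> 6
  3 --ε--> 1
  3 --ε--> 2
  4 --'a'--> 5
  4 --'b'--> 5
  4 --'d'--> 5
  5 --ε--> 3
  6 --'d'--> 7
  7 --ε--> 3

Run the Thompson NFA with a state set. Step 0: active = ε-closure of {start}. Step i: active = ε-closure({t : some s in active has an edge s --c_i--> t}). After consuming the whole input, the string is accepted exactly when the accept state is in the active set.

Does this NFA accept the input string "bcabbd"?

S₀ = ε-closure({0}) = {0,2,4,6}
'b' @ 1: {1,2,3,4,5,6}  [accepting]
'c' @ 2: {}  — no active states
rest 'abbd' ignored (set empty)
end set {} — state 1 not in

Answer: REJECT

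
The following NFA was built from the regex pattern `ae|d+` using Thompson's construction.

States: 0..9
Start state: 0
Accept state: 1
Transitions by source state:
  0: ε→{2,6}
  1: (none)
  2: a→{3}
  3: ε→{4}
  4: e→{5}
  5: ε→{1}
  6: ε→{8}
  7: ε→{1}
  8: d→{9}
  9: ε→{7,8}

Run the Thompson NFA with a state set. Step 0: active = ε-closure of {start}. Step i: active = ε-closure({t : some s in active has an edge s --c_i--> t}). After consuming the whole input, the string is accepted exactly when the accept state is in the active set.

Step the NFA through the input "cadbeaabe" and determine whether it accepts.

S₀ = ε-closure({0}) = {0,2,6,8}
'c' @ 1: {}  — no active states
rest 'adbeaabe' ignored (set empty)
end set {} — state 1 not in

Answer: REJECT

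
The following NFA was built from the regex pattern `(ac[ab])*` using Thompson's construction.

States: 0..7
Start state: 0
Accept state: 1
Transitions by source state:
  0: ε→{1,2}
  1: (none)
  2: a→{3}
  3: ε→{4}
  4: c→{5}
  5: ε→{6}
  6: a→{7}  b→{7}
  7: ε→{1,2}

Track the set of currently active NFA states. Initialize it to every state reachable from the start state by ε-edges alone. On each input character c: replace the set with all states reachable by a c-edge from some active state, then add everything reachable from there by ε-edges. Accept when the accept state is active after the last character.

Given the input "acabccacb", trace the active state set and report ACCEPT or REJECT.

S₀ = ε-closure({0}) = {0,1,2}
'a' @ 1: {3,4}
'c' @ 2: {5,6}
'a' @ 3: {1,2,7}  ✓accept
'b' @ 4: {}  — no active states
rest 'ccacb' ignored (set empty)
final: {}; accept 1 not in set

Answer: REJECT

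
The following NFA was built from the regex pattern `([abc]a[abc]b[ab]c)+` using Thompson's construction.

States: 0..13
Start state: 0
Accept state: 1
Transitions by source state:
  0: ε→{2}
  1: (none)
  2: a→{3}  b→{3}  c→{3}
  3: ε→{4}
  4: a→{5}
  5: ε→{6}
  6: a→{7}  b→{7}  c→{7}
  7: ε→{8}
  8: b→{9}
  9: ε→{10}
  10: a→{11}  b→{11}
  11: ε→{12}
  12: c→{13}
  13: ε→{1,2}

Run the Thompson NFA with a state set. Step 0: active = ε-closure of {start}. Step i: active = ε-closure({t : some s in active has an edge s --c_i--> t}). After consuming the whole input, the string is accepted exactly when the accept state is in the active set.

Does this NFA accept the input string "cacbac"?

Answer: ACCEPT

Derivation:
S₀ = ε-closure({0}) = {0,2}
'c' @ 1: {3,4}
'a' @ 2: {5,6}
'c' @ 3: {7,8}
'b' @ 4: {9,10}
'a' @ 5: {11,12}
'c' @ 6: {1,2,13}  ✓accept
after full input: {1,2,13}  (accept=1 in)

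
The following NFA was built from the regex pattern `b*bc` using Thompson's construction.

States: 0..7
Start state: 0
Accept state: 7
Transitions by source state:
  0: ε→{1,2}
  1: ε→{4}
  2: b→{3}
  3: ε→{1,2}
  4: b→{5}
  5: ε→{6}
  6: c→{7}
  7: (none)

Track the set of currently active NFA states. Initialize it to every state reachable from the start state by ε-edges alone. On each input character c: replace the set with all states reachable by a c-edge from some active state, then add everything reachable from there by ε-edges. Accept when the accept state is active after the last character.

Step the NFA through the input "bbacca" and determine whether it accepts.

start: ε-closure({0}) = {0,1,2,4}
'b' @ 1: {1,2,3,4,5,6}
'b' @ 2: {1,2,3,4,5,6}
'a' @ 3: {}  — no active states
rest 'cca' ignored (set empty)
after full input: {}  (accept=7 not in)

Answer: REJECT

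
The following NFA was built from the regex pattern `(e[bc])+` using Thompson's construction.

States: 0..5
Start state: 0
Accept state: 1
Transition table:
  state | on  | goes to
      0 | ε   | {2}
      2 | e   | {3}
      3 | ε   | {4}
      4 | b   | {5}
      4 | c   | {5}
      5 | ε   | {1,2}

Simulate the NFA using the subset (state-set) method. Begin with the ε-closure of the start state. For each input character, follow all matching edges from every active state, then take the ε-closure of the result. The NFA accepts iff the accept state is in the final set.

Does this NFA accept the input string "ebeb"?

Answer: ACCEPT

Trace:
S₀ = ε-closure({0}) = {0,2}
'e' @ 1: {3,4}
'b' @ 2: {1,2,5}  (accept∈set)
'e' @ 3: {3,4}
'b' @ 4: {1,2,5}  (accept∈set)
final: {1,2,5}; accept 1 in set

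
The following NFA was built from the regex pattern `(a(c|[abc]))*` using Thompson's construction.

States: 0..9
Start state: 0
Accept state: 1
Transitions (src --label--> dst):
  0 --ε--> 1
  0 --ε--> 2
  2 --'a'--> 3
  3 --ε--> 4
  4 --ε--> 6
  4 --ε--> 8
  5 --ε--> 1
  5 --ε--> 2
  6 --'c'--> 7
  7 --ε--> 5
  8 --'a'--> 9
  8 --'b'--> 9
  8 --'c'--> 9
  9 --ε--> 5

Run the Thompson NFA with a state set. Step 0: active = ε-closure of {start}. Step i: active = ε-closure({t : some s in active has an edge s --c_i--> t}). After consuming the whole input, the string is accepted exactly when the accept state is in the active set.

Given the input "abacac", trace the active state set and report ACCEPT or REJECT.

Answer: ACCEPT

Steps:
initial (ε-close {0}): {0,1,2}
'a' @ 1: {3,4,6,8}
'b' @ 2: {1,2,5,9}  (accept∈set)
'a' @ 3: {3,4,6,8}
'c' @ 4: {1,2,5,7,9}  (accept∈set)
'a' @ 5: {3,4,6,8}
'c' @ 6: {1,2,5,7,9}  (accept∈set)
end set {1,2,5,7,9} — state 1 in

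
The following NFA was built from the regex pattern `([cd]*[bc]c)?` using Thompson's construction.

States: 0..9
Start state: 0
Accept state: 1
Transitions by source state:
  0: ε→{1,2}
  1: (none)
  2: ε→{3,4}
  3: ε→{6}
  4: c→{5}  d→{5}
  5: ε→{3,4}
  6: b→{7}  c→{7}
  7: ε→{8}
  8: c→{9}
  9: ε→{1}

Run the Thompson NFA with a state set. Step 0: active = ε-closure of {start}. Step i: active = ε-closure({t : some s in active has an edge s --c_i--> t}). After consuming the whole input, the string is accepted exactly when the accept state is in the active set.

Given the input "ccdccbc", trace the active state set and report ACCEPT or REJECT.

start: ε-closure({0}) = {0,1,2,3,4,6}
'c' @ 1: {3,4,5,6,7,8}
'c' @ 2: {1,3,4,5,6,7,8,9}  (accept∈set)
'd' @ 3: {3,4,5,6}
'c' @ 4: {3,4,5,6,7,8}
'c' @ 5: {1,3,4,5,6,7,8,9}  (accept∈set)
'b' @ 6: {7,8}
'c' @ 7: {1,9}  (accept∈set)
end set {1,9} — state 1 in

Answer: ACCEPT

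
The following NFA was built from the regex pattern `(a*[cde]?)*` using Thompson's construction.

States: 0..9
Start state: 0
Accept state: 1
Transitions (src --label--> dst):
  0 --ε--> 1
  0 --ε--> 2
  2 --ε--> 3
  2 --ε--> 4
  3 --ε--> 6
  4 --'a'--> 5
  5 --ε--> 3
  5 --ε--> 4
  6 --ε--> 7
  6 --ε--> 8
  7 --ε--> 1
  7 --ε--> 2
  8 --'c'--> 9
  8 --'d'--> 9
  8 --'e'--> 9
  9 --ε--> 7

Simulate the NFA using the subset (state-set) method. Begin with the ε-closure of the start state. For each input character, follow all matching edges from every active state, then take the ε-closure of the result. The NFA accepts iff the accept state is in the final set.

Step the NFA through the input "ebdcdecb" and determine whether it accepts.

Answer: REJECT

Steps:
S₀ = ε-closure({0}) = {0,1,2,3,4,6,7,8}
'e' @ 1: {1,2,3,4,6,7,8,9}  ✓accept
'b' @ 2: {}  — state set empty
rest 'dcdecb' ignored (set empty)
after full input: {}  (accept=1 not in)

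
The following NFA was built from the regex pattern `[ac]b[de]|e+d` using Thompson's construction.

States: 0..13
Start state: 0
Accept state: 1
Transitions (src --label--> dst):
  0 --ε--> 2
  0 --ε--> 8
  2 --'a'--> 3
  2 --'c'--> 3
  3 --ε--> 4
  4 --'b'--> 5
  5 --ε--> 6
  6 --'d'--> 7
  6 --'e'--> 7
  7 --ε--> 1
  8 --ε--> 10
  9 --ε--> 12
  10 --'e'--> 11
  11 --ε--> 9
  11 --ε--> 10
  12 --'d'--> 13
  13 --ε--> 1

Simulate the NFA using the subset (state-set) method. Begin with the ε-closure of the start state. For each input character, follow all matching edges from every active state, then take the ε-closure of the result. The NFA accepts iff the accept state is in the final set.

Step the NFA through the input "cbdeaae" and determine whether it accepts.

Answer: REJECT

Trace:
S₀ = ε-closure({0}) = {0,2,8,10}
'c' @ 1: {3,4}
'b' @ 2: {5,6}
'd' @ 3: {1,7}  (accept∈set)
'e' @ 4: {}  — dead — no transitions
rest 'aae' ignored (set empty)
final: {}; accept 1 not in set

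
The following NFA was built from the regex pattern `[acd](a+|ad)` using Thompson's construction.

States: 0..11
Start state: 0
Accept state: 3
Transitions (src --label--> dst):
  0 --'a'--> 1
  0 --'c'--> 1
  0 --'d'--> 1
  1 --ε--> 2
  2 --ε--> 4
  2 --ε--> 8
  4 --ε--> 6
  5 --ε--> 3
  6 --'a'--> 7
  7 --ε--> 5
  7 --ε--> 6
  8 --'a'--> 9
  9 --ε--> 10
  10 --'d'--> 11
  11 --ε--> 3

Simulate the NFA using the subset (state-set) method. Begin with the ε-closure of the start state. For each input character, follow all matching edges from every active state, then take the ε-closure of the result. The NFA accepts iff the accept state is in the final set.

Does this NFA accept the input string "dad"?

start: ε-closure({0}) = {0}
'd' @ 1: {1,2,4,6,8}
'a' @ 2: {3,5,6,7,9,10}  [accepting]
'd' @ 3: {3,11}  [accepting]
end set {3,11} — state 3 in

Answer: ACCEPT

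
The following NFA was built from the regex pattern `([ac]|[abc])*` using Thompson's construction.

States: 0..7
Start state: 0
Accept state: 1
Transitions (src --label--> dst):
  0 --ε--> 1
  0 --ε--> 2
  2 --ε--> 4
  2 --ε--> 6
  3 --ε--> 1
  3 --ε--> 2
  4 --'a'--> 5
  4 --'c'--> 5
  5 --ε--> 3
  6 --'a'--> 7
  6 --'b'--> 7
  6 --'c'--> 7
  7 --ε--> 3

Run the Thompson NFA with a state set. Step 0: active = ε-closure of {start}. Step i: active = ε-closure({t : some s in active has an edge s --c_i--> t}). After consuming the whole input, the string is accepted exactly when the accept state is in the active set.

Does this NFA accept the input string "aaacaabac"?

Answer: ACCEPT

Steps:
start: ε-closure({0}) = {0,1,2,4,6}
'a' @ 1: {1,2,3,4,5,6,7}  ✓accept
'a' @ 2: {1,2,3,4,5,6,7}  ✓accept
'a' @ 3: {1,2,3,4,5,6,7}  ✓accept
'c' @ 4: {1,2,3,4,5,6,7}  ✓accept
'a' @ 5: {1,2,3,4,5,6,7}  ✓accept
'a' @ 6: {1,2,3,4,5,6,7}  ✓accept
'b' @ 7: {1,2,3,4,6,7}  ✓accept
'a' @ 8: {1,2,3,4,5,6,7}  ✓accept
'c' @ 9: {1,2,3,4,5,6,7}  ✓accept
final: {1,2,3,4,5,6,7}; accept 1 in set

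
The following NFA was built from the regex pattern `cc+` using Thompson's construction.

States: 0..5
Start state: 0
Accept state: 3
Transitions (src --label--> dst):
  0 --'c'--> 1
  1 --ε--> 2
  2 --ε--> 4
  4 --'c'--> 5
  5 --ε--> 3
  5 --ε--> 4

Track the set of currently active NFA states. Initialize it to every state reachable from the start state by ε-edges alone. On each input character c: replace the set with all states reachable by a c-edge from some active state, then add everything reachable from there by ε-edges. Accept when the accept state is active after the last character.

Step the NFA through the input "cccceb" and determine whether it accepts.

Answer: REJECT

Steps:
start: ε-closure({0}) = {0}
'c' @ 1: {1,2,4}
'c' @ 2: {3,4,5}  ✓accept
'c' @ 3: {3,4,5}  ✓accept
'c' @ 4: {3,4,5}  ✓accept
'e' @ 5: {}  — state set empty
rest 'b' ignored (set empty)
final: {}; accept 3 not in set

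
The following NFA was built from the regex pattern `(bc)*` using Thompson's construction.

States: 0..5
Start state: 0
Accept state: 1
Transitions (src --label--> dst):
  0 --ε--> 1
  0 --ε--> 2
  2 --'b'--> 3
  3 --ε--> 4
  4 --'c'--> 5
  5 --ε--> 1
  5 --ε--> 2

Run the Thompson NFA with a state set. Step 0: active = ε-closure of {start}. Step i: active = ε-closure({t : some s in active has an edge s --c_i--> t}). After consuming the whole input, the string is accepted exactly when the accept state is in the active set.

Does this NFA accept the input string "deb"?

start: ε-closure({0}) = {0,1,2}
'd' @ 1: {}  — state set empty
rest 'eb' ignored (set empty)
end set {} — state 1 not in

Answer: REJECT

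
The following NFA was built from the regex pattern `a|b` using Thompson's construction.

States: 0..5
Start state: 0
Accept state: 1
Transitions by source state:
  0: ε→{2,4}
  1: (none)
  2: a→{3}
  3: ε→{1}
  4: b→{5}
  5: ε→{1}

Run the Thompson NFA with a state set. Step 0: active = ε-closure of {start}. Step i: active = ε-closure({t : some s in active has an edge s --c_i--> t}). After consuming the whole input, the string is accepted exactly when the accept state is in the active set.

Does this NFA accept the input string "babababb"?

initial (ε-close {0}): {0,2,4}
'b' @ 1: {1,5}  [accepting]
'a' @ 2: {}  — state set empty
rest 'bababb' ignored (set empty)
after full input: {}  (accept=1 not in)

Answer: REJECT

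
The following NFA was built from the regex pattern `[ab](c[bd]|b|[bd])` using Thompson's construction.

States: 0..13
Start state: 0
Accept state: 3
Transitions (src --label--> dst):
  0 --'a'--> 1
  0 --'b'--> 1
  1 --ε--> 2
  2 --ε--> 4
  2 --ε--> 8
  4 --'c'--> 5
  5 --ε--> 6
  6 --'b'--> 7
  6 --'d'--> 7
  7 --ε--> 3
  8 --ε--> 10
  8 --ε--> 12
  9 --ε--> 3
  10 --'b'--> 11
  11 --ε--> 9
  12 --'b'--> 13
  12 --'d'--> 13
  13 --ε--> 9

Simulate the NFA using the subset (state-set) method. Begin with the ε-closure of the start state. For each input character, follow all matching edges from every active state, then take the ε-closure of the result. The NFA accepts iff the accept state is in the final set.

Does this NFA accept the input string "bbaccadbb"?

Answer: REJECT

Trace:
S₀ = ε-closure({0}) = {0}
'b' @ 1: {1,2,4,8,10,12}
'b' @ 2: {3,9,11,13}  (accept∈set)
'a' @ 3: {}  — state set empty
rest 'ccadbb' ignored (set empty)
after full input: {}  (accept=3 not in)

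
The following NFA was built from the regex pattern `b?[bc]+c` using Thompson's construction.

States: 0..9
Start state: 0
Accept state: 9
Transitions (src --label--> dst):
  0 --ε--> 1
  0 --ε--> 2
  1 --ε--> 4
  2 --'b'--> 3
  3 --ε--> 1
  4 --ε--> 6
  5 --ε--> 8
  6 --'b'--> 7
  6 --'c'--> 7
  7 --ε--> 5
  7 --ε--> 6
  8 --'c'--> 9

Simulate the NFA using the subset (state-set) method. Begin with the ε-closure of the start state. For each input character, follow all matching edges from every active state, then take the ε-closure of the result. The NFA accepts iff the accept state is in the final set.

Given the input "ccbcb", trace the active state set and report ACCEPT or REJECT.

Answer: REJECT

Trace:
S₀ = ε-closure({0}) = {0,1,2,4,6}
'c' @ 1: {5,6,7,8}
'c' @ 2: {5,6,7,8,9}  [accepting]
'b' @ 3: {5,6,7,8}
'c' @ 4: {5,6,7,8,9}  [accepting]
'b' @ 5: {5,6,7,8}
after full input: {5,6,7,8}  (accept=9 not in)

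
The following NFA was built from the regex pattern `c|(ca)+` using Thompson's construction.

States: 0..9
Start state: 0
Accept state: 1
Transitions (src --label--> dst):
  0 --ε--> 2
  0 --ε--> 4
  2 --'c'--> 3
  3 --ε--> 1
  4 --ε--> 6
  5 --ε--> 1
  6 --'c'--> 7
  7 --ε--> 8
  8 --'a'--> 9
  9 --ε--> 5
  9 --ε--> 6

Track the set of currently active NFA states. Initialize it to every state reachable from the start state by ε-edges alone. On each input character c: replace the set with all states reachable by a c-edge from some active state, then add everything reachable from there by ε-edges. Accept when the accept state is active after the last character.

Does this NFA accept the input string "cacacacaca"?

S₀ = ε-closure({0}) = {0,2,4,6}
'c' @ 1: {1,3,7,8}  (accept∈set)
'a' @ 2: {1,5,6,9}  (accept∈set)
'c' @ 3: {7,8}
'a' @ 4: {1,5,6,9}  (accept∈set)
'c' @ 5: {7,8}
'a' @ 6: {1,5,6,9}  (accept∈set)
'c' @ 7: {7,8}
'a' @ 8: {1,5,6,9}  (accept∈set)
'c' @ 9: {7,8}
'a' @ 10: {1,5,6,9}  (accept∈set)
after full input: {1,5,6,9}  (accept=1 in)

Answer: ACCEPT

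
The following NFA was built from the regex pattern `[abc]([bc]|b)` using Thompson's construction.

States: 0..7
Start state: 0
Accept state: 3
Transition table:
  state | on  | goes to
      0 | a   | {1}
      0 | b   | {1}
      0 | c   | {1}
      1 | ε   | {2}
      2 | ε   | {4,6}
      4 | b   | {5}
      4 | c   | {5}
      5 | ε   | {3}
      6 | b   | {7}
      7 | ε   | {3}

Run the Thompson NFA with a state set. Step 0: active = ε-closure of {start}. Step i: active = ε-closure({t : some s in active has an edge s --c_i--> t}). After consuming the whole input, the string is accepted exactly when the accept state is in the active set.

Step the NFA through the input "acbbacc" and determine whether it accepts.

S₀ = ε-closure({0}) = {0}
'a' @ 1: {1,2,4,6}
'c' @ 2: {3,5}  [accepting]
'b' @ 3: {}  — no active states
rest 'bacc' ignored (set empty)
after full input: {}  (accept=3 not in)

Answer: REJECT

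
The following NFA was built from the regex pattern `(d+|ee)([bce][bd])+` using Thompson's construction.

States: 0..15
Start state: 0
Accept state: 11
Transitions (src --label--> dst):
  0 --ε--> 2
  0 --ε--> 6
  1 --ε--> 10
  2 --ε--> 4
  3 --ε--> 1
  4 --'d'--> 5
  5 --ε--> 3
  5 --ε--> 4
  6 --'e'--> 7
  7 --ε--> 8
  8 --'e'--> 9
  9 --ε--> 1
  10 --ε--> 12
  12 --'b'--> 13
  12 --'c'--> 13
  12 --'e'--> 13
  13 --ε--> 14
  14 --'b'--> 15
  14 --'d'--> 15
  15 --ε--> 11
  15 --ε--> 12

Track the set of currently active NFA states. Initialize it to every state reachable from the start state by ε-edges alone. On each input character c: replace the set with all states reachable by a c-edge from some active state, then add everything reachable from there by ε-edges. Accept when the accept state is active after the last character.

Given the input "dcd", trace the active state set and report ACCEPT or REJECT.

start: ε-closure({0}) = {0,2,4,6}
'd' @ 1: {1,3,4,5,10,12}
'c' @ 2: {13,14}
'd' @ 3: {11,12,15}  ✓accept
end set {11,12,15} — state 11 in

Answer: ACCEPT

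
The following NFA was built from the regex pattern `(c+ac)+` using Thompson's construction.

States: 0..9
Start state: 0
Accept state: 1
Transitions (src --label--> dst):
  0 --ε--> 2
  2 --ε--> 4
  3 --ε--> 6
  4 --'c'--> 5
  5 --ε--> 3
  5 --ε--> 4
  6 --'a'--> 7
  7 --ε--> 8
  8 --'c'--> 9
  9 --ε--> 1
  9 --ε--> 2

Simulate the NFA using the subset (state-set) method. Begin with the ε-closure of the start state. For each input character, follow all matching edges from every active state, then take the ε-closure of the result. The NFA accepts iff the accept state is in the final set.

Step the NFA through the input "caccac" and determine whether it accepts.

Answer: ACCEPT

Trace:
initial (ε-close {0}): {0,2,4}
'c' @ 1: {3,4,5,6}
'a' @ 2: {7,8}
'c' @ 3: {1,2,4,9}  ✓accept
'c' @ 4: {3,4,5,6}
'a' @ 5: {7,8}
'c' @ 6: {1,2,4,9}  ✓accept
end set {1,2,4,9} — state 1 in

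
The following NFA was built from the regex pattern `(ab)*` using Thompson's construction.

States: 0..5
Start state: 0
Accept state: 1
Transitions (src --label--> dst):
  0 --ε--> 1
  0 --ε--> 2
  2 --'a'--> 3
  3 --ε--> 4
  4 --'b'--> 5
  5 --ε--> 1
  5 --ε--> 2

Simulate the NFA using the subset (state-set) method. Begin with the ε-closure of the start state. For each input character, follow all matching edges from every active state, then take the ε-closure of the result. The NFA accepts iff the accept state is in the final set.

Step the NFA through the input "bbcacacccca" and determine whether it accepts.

start: ε-closure({0}) = {0,1,2}
'b' @ 1: {}  — state set empty
rest 'bcacacccca' ignored (set empty)
after full input: {}  (accept=1 not in)

Answer: REJECT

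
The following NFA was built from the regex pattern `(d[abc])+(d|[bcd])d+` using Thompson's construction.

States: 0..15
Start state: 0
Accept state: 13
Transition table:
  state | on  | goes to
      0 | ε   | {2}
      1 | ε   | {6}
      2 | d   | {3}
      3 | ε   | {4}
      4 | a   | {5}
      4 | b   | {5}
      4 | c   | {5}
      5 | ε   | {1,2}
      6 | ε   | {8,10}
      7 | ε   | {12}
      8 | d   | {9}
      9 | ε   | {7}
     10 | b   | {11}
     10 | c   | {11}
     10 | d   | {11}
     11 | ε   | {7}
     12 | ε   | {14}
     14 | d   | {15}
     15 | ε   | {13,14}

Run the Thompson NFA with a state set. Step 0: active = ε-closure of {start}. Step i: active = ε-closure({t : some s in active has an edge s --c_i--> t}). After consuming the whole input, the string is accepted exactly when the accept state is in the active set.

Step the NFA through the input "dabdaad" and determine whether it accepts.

Answer: REJECT

Trace:
initial (ε-close {0}): {0,2}
'd' @ 1: {3,4}
'a' @ 2: {1,2,5,6,8,10}
'b' @ 3: {7,11,12,14}
'd' @ 4: {13,14,15}  ✓accept
'a' @ 5: {}  — no active states
rest 'ad' ignored (set empty)
final: {}; accept 13 not in set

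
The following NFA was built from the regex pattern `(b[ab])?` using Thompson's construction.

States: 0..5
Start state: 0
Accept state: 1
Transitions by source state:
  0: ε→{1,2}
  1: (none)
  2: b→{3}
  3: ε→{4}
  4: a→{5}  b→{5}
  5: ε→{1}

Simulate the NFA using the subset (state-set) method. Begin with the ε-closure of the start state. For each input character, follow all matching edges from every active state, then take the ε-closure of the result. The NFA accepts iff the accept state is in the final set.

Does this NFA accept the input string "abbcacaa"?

initial (ε-close {0}): {0,1,2}
'a' @ 1: {}  — no active states
rest 'bbcacaa' ignored (set empty)
after full input: {}  (accept=1 not in)

Answer: REJECT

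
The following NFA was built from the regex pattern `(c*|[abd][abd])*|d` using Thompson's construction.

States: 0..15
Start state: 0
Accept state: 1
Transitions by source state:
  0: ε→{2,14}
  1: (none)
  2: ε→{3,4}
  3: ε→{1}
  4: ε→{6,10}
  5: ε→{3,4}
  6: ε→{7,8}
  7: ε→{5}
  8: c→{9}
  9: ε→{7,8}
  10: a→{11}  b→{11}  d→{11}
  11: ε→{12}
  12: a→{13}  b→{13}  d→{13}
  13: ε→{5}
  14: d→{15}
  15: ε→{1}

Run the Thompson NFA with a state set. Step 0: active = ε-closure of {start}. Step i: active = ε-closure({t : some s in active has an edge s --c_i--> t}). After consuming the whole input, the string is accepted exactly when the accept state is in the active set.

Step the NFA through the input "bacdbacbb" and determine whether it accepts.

Answer: REJECT

Steps:
initial (ε-close {0}): {0,1,2,3,4,5,6,7,8,10,14}
'b' @ 1: {11,12}
'a' @ 2: {1,3,4,5,6,7,8,10,13}  [accepting]
'c' @ 3: {1,3,4,5,6,7,8,9,10}  [accepting]
'd' @ 4: {11,12}
'b' @ 5: {1,3,4,5,6,7,8,10,13}  [accepting]
'a' @ 6: {11,12}
'c' @ 7: {}  — no active states
rest 'bb' ignored (set empty)
end set {} — state 1 not in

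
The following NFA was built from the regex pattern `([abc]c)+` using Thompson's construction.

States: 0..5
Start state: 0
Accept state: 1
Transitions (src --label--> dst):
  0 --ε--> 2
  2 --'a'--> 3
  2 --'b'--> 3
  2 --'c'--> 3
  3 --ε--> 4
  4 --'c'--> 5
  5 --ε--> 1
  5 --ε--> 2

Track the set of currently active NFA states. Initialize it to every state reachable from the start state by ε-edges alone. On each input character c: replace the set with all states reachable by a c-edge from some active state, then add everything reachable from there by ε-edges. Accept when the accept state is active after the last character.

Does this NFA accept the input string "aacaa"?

start: ε-closure({0}) = {0,2}
'a' @ 1: {3,4}
'a' @ 2: {}  — state set empty
rest 'caa' ignored (set empty)
end set {} — state 1 not in

Answer: REJECT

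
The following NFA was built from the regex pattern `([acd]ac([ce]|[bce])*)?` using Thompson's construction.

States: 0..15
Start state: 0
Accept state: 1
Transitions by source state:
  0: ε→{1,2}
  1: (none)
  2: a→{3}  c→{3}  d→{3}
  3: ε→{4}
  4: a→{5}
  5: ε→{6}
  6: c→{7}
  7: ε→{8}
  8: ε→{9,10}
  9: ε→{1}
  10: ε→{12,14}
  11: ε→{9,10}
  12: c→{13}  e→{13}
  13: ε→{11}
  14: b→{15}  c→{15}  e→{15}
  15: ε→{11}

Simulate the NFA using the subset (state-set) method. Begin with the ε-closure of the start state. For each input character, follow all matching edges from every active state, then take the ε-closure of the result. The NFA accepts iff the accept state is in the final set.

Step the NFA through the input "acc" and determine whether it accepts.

start: ε-closure({0}) = {0,1,2}
'a' @ 1: {3,4}
'c' @ 2: {}  — state set empty
rest 'c' ignored (set empty)
end set {} — state 1 not in

Answer: REJECT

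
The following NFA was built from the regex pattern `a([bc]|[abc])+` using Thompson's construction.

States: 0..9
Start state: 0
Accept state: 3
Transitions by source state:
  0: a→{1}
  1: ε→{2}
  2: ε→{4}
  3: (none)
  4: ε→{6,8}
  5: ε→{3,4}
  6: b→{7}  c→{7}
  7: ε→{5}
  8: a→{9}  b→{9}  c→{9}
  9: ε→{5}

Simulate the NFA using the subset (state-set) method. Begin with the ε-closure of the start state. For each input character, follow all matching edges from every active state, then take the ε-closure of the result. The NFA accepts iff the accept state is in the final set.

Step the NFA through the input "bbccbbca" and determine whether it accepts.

S₀ = ε-closure({0}) = {0}
'b' @ 1: {}  — no active states
rest 'bccbbca' ignored (set empty)
final: {}; accept 3 not in set

Answer: REJECT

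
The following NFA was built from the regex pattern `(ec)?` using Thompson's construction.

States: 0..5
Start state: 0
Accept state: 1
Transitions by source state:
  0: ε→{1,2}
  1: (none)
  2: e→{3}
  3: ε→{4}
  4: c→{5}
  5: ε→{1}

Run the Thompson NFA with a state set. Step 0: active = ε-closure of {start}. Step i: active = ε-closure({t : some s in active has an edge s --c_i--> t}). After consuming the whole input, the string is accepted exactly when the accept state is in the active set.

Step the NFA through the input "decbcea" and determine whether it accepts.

Answer: REJECT

Steps:
start: ε-closure({0}) = {0,1,2}
'd' @ 1: {}  — dead — no transitions
rest 'ecbcea' ignored (set empty)
end set {} — state 1 not in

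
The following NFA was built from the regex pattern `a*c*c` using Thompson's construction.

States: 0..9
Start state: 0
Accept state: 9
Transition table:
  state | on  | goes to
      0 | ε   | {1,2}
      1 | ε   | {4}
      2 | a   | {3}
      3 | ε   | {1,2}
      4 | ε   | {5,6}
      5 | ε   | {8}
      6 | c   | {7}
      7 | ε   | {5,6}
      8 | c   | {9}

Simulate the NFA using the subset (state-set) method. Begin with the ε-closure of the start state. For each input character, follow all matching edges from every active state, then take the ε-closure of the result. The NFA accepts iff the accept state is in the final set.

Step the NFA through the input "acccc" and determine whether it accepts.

S₀ = ε-closure({0}) = {0,1,2,4,5,6,8}
'a' @ 1: {1,2,3,4,5,6,8}
'c' @ 2: {5,6,7,8,9}  [accepting]
'c' @ 3: {5,6,7,8,9}  [accepting]
'c' @ 4: {5,6,7,8,9}  [accepting]
'c' @ 5: {5,6,7,8,9}  [accepting]
final: {5,6,7,8,9}; accept 9 in set

Answer: ACCEPT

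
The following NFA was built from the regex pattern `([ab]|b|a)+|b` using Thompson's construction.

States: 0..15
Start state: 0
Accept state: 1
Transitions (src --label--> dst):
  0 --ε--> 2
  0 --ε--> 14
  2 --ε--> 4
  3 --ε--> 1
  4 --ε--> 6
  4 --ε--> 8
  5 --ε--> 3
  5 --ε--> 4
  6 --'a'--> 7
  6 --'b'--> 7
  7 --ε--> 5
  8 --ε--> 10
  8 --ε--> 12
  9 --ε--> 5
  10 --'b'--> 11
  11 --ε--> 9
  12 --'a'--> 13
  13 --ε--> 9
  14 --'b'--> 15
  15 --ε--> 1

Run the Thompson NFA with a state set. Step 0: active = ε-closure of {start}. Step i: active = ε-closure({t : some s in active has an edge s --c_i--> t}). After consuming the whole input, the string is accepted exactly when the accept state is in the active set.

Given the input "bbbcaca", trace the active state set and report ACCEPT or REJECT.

initial (ε-close {0}): {0,2,4,6,8,10,12,14}
'b' @ 1: {1,3,4,5,6,7,8,9,10,11,12,15}  (accept∈set)
'b' @ 2: {1,3,4,5,6,7,8,9,10,11,12}  (accept∈set)
'b' @ 3: {1,3,4,5,6,7,8,9,10,11,12}  (accept∈set)
'c' @ 4: {}  — state set empty
rest 'aca' ignored (set empty)
after full input: {}  (accept=1 not in)

Answer: REJECT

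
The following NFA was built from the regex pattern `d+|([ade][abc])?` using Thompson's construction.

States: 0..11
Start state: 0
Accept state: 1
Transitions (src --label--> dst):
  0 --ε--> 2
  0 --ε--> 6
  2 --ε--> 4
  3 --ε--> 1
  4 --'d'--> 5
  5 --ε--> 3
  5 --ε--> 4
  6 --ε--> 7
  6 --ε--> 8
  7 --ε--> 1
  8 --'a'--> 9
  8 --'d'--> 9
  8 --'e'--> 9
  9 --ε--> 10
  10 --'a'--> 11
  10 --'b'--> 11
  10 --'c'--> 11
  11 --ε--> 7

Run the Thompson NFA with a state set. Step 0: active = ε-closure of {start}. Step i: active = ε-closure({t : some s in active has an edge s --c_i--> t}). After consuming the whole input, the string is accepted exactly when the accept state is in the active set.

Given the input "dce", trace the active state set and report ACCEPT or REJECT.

initial (ε-close {0}): {0,1,2,4,6,7,8}
'd' @ 1: {1,3,4,5,9,10}  ✓accept
'c' @ 2: {1,7,11}  ✓accept
'e' @ 3: {}  — no active states
final: {}; accept 1 not in set

Answer: REJECT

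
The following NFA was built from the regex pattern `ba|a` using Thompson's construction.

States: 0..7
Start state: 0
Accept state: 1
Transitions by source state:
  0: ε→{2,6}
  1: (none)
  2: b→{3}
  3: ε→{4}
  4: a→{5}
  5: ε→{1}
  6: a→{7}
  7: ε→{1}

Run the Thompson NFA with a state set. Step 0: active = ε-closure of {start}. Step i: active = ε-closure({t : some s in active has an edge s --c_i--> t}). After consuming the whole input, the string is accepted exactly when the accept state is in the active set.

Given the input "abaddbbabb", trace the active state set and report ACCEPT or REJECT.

Answer: REJECT

Trace:
initial (ε-close {0}): {0,2,6}
'a' @ 1: {1,7}  ✓accept
'b' @ 2: {}  — state set empty
rest 'addbbabb' ignored (set empty)
end set {} — state 1 not in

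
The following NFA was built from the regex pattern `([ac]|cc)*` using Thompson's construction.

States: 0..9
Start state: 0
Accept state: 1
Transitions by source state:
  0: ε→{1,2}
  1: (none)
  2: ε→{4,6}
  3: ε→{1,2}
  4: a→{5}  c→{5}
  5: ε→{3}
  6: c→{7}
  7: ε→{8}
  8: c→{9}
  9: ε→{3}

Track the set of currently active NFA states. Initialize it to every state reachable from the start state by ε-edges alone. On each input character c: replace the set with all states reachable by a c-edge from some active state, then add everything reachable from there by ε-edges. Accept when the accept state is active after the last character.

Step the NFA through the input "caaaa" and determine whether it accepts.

start: ε-closure({0}) = {0,1,2,4,6}
'c' @ 1: {1,2,3,4,5,6,7,8}  (accept∈set)
'a' @ 2: {1,2,3,4,5,6}  (accept∈set)
'a' @ 3: {1,2,3,4,5,6}  (accept∈set)
'a' @ 4: {1,2,3,4,5,6}  (accept∈set)
'a' @ 5: {1,2,3,4,5,6}  (accept∈set)
end set {1,2,3,4,5,6} — state 1 in

Answer: ACCEPT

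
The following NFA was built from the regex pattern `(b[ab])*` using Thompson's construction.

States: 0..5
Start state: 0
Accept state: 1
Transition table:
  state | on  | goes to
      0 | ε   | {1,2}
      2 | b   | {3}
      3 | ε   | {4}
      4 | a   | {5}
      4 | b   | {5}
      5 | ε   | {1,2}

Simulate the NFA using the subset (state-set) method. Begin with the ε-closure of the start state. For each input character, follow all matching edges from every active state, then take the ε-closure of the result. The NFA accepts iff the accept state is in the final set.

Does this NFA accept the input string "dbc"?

Answer: REJECT

Steps:
S₀ = ε-closure({0}) = {0,1,2}
'd' @ 1: {}  — state set empty
rest 'bc' ignored (set empty)
after full input: {}  (accept=1 not in)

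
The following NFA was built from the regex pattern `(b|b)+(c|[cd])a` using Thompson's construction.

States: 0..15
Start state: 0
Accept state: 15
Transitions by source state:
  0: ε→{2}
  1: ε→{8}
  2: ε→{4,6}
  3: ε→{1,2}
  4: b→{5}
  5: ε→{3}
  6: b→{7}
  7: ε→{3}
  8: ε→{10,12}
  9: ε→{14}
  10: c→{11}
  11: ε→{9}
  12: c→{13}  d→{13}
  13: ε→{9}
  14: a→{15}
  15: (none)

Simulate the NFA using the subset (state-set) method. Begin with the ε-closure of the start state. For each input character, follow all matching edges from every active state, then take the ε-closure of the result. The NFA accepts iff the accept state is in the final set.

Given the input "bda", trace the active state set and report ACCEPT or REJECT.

Answer: ACCEPT

Derivation:
start: ε-closure({0}) = {0,2,4,6}
'b' @ 1: {1,2,3,4,5,6,7,8,10,12}
'd' @ 2: {9,13,14}
'a' @ 3: {15}  ✓accept
end set {15} — state 15 in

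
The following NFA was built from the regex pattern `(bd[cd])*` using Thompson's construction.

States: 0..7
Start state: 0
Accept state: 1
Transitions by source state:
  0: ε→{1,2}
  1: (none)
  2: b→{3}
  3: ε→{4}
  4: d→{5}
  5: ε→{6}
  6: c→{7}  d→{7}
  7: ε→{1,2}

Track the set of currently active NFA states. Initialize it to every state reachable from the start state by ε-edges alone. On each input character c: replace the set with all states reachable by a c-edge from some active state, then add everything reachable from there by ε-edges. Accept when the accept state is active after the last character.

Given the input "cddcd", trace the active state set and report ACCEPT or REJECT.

Answer: REJECT

Steps:
initial (ε-close {0}): {0,1,2}
'c' @ 1: {}  — dead — no transitions
rest 'ddcd' ignored (set empty)
final: {}; accept 1 not in set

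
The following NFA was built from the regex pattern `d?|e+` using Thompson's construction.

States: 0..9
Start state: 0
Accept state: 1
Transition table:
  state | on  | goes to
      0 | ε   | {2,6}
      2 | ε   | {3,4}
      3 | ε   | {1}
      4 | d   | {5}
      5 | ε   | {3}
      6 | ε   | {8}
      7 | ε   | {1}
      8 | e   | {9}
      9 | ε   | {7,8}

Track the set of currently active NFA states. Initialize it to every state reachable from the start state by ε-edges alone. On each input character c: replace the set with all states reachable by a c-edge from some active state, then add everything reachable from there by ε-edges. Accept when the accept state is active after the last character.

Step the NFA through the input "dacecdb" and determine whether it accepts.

start: ε-closure({0}) = {0,1,2,3,4,6,8}
'd' @ 1: {1,3,5}  [accepting]
'a' @ 2: {}  — state set empty
rest 'cecdb' ignored (set empty)
final: {}; accept 1 not in set

Answer: REJECT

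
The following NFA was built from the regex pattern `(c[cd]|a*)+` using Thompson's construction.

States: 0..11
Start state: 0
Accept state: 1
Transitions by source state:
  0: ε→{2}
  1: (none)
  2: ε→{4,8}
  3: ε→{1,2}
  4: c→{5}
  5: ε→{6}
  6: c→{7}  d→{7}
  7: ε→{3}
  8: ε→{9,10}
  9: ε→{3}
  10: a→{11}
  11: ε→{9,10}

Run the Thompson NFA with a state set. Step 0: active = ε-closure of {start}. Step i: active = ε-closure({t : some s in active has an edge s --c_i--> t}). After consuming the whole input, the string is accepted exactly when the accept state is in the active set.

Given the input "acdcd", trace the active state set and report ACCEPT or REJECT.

Answer: ACCEPT

Derivation:
S₀ = ε-closure({0}) = {0,1,2,3,4,8,9,10}
'a' @ 1: {1,2,3,4,8,9,10,11}  [accepting]
'c' @ 2: {5,6}
'd' @ 3: {1,2,3,4,7,8,9,10}  [accepting]
'c' @ 4: {5,6}
'd' @ 5: {1,2,3,4,7,8,9,10}  [accepting]
end set {1,2,3,4,7,8,9,10} — state 1 in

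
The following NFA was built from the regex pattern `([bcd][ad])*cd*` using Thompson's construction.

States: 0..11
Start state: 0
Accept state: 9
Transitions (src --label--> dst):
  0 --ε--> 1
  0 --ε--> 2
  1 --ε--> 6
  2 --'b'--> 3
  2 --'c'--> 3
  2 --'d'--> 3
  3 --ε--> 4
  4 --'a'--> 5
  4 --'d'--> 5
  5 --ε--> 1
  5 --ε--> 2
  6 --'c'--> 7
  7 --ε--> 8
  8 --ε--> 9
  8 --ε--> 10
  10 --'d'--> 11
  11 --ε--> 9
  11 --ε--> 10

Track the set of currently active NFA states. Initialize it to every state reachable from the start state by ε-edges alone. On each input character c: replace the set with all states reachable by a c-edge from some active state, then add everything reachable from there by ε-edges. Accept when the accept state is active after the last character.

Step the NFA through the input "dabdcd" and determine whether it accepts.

Answer: ACCEPT

Steps:
S₀ = ε-closure({0}) = {0,1,2,6}
'd' @ 1: {3,4}
'a' @ 2: {1,2,5,6}
'b' @ 3: {3,4}
'd' @ 4: {1,2,5,6}
'c' @ 5: {3,4,7,8,9,10}  [accepting]
'd' @ 6: {1,2,5,6,9,10,11}  [accepting]
after full input: {1,2,5,6,9,10,11}  (accept=9 in)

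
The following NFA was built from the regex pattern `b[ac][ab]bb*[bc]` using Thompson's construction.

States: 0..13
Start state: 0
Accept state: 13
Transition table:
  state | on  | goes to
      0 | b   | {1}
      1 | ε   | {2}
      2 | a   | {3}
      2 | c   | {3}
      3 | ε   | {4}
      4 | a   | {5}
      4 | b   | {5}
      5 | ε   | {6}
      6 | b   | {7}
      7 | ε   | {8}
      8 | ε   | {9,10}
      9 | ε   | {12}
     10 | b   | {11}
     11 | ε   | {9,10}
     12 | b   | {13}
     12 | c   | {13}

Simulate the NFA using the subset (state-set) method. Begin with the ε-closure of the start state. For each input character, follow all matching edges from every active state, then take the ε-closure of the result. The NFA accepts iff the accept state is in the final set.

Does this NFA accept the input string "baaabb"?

start: ε-closure({0}) = {0}
'b' @ 1: {1,2}
'a' @ 2: {3,4}
'a' @ 3: {5,6}
'a' @ 4: {}  — state set empty
rest 'bb' ignored (set empty)
end set {} — state 13 not in

Answer: REJECT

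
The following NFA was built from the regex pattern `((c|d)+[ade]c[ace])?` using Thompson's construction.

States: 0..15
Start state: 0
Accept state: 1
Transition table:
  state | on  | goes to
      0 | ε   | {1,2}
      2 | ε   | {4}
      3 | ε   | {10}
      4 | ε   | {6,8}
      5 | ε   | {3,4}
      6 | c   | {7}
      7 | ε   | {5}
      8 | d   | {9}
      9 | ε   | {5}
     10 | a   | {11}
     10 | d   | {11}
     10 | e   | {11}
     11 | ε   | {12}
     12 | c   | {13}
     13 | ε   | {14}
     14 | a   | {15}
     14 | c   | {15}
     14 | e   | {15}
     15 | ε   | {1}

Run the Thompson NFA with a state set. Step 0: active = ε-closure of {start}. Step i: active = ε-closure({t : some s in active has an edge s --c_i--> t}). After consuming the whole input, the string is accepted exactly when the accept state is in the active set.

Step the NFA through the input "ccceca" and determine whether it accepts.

Answer: ACCEPT

Derivation:
initial (ε-close {0}): {0,1,2,4,6,8}
'c' @ 1: {3,4,5,6,7,8,10}
'c' @ 2: {3,4,5,6,7,8,10}
'c' @ 3: {3,4,5,6,7,8,10}
'e' @ 4: {11,12}
'c' @ 5: {13,14}
'a' @ 6: {1,15}  [accepting]
final: {1,15}; accept 1 in set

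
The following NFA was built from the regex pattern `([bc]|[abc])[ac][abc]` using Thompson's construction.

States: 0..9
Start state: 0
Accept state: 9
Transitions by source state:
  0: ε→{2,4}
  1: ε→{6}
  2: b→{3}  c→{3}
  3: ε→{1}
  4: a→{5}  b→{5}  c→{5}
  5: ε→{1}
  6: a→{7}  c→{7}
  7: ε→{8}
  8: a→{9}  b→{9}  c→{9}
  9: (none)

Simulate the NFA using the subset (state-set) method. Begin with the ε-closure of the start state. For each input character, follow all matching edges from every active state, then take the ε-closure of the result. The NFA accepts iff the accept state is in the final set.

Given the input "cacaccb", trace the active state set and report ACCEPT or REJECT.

initial (ε-close {0}): {0,2,4}
'c' @ 1: {1,3,5,6}
'a' @ 2: {7,8}
'c' @ 3: {9}  [accepting]
'a' @ 4: {}  — no active states
rest 'ccb' ignored (set empty)
after full input: {}  (accept=9 not in)

Answer: REJECT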